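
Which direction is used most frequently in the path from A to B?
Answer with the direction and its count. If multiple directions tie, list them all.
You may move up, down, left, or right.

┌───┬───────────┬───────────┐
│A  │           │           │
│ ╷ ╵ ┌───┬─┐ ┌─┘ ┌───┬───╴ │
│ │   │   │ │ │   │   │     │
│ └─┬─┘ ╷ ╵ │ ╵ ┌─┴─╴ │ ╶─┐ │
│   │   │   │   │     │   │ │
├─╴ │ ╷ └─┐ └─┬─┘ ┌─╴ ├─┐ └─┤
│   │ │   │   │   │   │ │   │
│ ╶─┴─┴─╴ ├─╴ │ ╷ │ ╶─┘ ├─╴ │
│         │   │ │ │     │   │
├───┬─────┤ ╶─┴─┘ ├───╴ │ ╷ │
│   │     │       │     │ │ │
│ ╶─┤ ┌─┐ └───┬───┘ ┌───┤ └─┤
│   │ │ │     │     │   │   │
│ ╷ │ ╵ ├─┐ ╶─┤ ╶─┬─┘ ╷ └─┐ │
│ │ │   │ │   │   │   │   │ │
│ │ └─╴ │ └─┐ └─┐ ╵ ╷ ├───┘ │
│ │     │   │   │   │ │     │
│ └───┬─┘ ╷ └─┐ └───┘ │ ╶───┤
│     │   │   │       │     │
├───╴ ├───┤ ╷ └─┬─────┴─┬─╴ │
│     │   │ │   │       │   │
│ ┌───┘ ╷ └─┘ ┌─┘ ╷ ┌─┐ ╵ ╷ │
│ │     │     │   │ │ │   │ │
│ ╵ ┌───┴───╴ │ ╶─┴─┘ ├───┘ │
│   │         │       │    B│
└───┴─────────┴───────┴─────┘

Directions: right, down, right, up, right, right, right, right, down, down, right, up, right, up, right, right, right, right, right, down, left, left, down, right, down, right, down, left, down, down, right, down, down, left, left, down, right, right, down, down, down
Counts: {'right': 18, 'down': 15, 'up': 3, 'left': 5}
Most common: right (18 times)

Solution:

┌───┬───────────┬───────────┐
│A ↓│↱ → → → ↓  │↱ → → → → ↓│
│ ╷ ╵ ┌───┬─┐ ┌─┘ ┌───┬───╴ │
│ │↳ ↑│   │ │↓│↱ ↑│   │↓ ← ↲│
│ └─┬─┘ ╷ ╵ │ ╵ ┌─┴─╴ │ ╶─┐ │
│   │   │   │↳ ↑│     │↳ ↓│ │
├─╴ │ ╷ └─┐ └─┬─┘ ┌─╴ ├─┐ └─┤
│   │ │   │   │   │   │ │↳ ↓│
│ ╶─┴─┴─╴ ├─╴ │ ╷ │ ╶─┘ ├─╴ │
│         │   │ │ │     │↓ ↲│
├───┬─────┤ ╶─┴─┘ ├───╴ │ ╷ │
│   │     │       │     │↓│ │
│ ╶─┤ ┌─┐ └───┬───┘ ┌───┤ └─┤
│   │ │ │     │     │   │↳ ↓│
│ ╷ │ ╵ ├─┐ ╶─┤ ╶─┬─┘ ╷ └─┐ │
│ │ │   │ │   │   │   │   │↓│
│ │ └─╴ │ └─┐ └─┐ ╵ ╷ ├───┘ │
│ │     │   │   │   │ │↓ ← ↲│
│ └───┬─┘ ╷ └─┐ └───┘ │ ╶───┤
│     │   │   │       │↳ → ↓│
├───╴ ├───┤ ╷ └─┬─────┴─┬─╴ │
│     │   │ │   │       │  ↓│
│ ┌───┘ ╷ └─┘ ┌─┘ ╷ ┌─┐ ╵ ╷ │
│ │     │     │   │ │ │   │↓│
│ ╵ ┌───┴───╴ │ ╶─┴─┘ ├───┘ │
│   │         │       │    B│
└───┴─────────┴───────┴─────┘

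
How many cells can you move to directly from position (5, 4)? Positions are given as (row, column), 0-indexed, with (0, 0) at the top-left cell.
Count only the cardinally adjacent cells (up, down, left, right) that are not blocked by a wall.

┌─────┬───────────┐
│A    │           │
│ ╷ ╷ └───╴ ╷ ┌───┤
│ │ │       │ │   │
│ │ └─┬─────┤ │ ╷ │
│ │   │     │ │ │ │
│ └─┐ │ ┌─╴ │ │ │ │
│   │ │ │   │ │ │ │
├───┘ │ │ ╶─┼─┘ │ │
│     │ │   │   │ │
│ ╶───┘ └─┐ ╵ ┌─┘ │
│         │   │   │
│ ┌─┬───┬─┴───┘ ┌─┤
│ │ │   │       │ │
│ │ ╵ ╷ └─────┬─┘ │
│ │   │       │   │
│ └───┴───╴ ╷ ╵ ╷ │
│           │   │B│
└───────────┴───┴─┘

Checking passable neighbors of (5, 4):
Neighbors: (5, 3)
Count: 1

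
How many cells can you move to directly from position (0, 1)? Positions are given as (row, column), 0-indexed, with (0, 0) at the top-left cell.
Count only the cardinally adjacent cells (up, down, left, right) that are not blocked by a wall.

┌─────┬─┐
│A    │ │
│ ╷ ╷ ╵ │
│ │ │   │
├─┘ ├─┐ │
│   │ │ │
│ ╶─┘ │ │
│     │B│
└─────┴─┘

Checking passable neighbors of (0, 1):
Neighbors: (1, 1), (0, 0), (0, 2)
Count: 3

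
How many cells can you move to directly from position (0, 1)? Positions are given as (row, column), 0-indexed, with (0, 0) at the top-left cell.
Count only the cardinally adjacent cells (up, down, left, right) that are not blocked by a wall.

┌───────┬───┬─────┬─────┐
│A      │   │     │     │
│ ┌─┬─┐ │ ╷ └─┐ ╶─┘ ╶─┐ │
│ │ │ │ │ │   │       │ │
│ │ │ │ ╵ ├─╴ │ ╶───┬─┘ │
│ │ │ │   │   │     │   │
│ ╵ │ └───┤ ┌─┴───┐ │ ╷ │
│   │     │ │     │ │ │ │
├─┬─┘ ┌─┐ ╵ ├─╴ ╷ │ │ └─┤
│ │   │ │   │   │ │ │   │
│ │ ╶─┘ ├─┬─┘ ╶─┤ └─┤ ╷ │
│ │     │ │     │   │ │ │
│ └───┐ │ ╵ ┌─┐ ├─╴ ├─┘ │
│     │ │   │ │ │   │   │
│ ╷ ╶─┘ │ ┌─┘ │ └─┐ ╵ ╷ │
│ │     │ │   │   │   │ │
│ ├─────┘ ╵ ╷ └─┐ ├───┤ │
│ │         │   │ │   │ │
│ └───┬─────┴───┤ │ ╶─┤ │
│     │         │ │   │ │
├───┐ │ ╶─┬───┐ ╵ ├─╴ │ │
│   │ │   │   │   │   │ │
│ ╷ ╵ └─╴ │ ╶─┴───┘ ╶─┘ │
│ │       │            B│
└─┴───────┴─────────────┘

Checking passable neighbors of (0, 1):
Neighbors: (0, 0), (0, 2)
Count: 2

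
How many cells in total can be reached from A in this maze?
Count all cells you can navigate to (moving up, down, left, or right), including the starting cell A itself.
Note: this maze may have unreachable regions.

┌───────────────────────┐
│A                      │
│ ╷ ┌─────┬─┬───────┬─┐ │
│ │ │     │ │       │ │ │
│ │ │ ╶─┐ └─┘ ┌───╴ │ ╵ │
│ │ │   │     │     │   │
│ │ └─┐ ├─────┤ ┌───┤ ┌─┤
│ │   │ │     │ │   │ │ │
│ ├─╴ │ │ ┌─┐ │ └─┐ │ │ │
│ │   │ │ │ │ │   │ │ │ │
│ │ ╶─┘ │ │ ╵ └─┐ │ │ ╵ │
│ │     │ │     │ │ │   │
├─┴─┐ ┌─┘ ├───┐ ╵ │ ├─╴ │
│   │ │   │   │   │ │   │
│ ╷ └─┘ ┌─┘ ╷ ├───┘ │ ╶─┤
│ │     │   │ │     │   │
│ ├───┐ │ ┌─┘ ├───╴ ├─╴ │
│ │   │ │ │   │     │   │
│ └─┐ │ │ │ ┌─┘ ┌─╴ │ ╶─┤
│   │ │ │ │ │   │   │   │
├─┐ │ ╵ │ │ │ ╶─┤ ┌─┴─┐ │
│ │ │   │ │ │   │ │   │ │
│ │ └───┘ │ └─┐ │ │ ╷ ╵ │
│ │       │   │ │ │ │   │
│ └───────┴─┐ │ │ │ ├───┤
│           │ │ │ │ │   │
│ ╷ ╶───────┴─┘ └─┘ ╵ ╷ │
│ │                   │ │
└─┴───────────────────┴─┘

Using BFS/flood-fill to find all reachable cells from A:
Maze size: 14 × 12 = 168 total cells
1 cell(s) are walled off and cannot be reached from A.
Reachable cells: 167

Reachable region (· marks reachable cells):

┌───────────────────────┐
│A · · · · · · · · · · ·│
│ ╷ ┌─────┬─┬───────┬─┐ │
│·│·│· · ·│ │· · · ·│·│·│
│ │ │ ╶─┐ └─┘ ┌───╴ │ ╵ │
│·│·│· ·│· · ·│· · ·│· ·│
│ │ └─┐ ├─────┤ ┌───┤ ┌─┤
│·│· ·│·│· · ·│·│· ·│·│·│
│ ├─╴ │ │ ┌─┐ │ └─┐ │ │ │
│·│· ·│·│·│·│·│· ·│·│·│·│
│ │ ╶─┘ │ │ ╵ └─┐ │ │ ╵ │
│·│· · ·│·│· · ·│·│·│· ·│
├─┴─┐ ┌─┘ ├───┐ ╵ │ ├─╴ │
│· ·│·│· ·│· ·│· ·│·│· ·│
│ ╷ └─┘ ┌─┘ ╷ ├───┘ │ ╶─┤
│·│· · ·│· ·│·│· · ·│· ·│
│ ├───┐ │ ┌─┘ ├───╴ ├─╴ │
│·│· ·│·│·│· ·│· · ·│· ·│
│ └─┐ │ │ │ ┌─┘ ┌─╴ │ ╶─┤
│· ·│·│·│·│·│· ·│· ·│· ·│
├─┐ │ ╵ │ │ │ ╶─┤ ┌─┴─┐ │
│·│·│· ·│·│·│· ·│·│· ·│·│
│ │ └───┘ │ └─┐ │ │ ╷ ╵ │
│·│· · · ·│· ·│·│·│·│· ·│
│ └───────┴─┐ │ │ │ ├───┤
│· · · · · ·│·│·│·│·│· ·│
│ ╷ ╶───────┴─┘ └─┘ ╵ ╷ │
│·│· · · · · · · · · ·│·│
└─┴───────────────────┴─┘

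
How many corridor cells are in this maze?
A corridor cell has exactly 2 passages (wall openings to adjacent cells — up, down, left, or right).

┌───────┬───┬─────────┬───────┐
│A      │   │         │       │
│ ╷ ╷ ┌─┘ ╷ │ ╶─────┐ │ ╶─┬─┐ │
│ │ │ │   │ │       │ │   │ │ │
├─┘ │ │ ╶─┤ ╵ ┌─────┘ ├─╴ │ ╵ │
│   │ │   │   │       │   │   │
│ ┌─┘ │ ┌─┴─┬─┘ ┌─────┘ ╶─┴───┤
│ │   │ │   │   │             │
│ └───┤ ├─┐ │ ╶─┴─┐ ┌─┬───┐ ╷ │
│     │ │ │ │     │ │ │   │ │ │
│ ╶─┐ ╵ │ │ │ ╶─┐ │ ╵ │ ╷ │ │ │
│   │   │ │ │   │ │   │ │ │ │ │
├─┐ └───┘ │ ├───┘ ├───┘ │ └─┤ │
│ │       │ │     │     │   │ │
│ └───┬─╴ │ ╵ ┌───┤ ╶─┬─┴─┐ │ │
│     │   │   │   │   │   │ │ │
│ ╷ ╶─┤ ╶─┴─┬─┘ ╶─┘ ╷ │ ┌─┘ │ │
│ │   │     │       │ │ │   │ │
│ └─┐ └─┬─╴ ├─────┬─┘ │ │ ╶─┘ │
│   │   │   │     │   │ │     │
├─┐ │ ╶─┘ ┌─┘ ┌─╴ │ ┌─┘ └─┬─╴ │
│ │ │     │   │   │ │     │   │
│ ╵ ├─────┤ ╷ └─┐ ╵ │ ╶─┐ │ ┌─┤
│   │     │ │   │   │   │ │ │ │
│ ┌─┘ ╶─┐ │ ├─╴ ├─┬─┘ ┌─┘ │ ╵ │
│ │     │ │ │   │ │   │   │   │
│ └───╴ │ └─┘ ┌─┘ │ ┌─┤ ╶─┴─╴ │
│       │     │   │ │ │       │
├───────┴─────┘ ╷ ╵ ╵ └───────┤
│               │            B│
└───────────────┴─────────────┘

Counting cells with exactly 2 passages:
Total corridor cells: 171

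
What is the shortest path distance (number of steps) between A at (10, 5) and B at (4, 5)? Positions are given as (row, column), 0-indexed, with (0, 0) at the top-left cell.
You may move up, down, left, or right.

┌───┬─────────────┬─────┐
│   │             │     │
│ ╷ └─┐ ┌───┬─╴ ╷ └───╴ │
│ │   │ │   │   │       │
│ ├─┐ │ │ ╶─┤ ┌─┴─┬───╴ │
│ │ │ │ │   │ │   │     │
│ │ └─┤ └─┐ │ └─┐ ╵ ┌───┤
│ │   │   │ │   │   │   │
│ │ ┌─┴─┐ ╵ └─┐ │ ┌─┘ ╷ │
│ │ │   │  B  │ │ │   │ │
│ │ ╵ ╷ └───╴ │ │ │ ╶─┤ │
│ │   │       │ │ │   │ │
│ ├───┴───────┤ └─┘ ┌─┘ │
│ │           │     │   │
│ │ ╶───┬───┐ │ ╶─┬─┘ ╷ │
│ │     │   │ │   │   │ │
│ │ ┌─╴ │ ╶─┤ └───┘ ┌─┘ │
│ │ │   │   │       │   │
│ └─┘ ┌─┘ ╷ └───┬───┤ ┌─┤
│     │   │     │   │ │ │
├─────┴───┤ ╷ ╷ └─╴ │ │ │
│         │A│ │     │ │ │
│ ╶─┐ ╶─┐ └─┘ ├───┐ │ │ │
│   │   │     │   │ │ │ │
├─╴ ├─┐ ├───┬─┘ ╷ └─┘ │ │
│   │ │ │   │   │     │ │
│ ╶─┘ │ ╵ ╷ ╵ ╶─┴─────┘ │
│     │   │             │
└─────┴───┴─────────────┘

Finding path from (10, 5) to (4, 5):
Path: (10,5) → (9,5) → (9,6) → (10,6) → (11,6) → (11,5) → (11,4) → (10,4) → (10,3) → (10,2) → (11,2) → (11,3) → (12,3) → (13,3) → (13,4) → (12,4) → (12,5) → (13,5) → (13,6) → (12,6) → (12,7) → (11,7) → (11,8) → (12,8) → (12,9) → (12,10) → (11,10) → (10,10) → (9,10) → (8,10) → (8,11) → (7,11) → (6,11) → (5,11) → (4,11) → (3,11) → (3,10) → (4,10) → (4,9) → (5,9) → (6,9) → (6,8) → (6,7) → (5,7) → (4,7) → (3,7) → (3,6) → (2,6) → (1,6) → (1,7) → (0,7) → (0,6) → (0,5) → (0,4) → (0,3) → (1,3) → (2,3) → (3,3) → (3,4) → (4,4) → (4,5)
Distance: 60 steps

Solution:

┌───┬─────────────┬─────┐
│   │  ↓ ← ← ← ↰  │     │
│ ╷ └─┐ ┌───┬─╴ ╷ └───╴ │
│ │   │↓│   │↱ ↑│       │
│ ├─┐ │ │ ╶─┤ ┌─┴─┬───╴ │
│ │ │ │↓│   │↑│   │     │
│ │ └─┤ └─┐ │ └─┐ ╵ ┌───┤
│ │   │↳ ↓│ │↑ ↰│   │↓ ↰│
│ │ ┌─┴─┐ ╵ └─┐ │ ┌─┘ ╷ │
│ │ │   │↳ B  │↑│ │↓ ↲│↑│
│ │ ╵ ╷ └───╴ │ │ │ ╶─┤ │
│ │   │       │↑│ │↓  │↑│
│ ├───┴───────┤ └─┘ ┌─┘ │
│ │           │↑ ← ↲│  ↑│
│ │ ╶───┬───┐ │ ╶─┬─┘ ╷ │
│ │     │   │ │   │   │↑│
│ │ ┌─╴ │ ╶─┤ └───┘ ┌─┘ │
│ │ │   │   │       │↱ ↑│
│ └─┘ ┌─┘ ╷ └───┬───┤ ┌─┤
│     │   │↱ ↓  │   │↑│ │
├─────┴───┤ ╷ ╷ └─╴ │ │ │
│    ↓ ← ↰│A│↓│     │↑│ │
│ ╶─┐ ╶─┐ └─┘ ├───┐ │ │ │
│   │↳ ↓│↑ ← ↲│↱ ↓│ │↑│ │
├─╴ ├─┐ ├───┬─┘ ╷ └─┘ │ │
│   │ │↓│↱ ↓│↱ ↑│↳ → ↑│ │
│ ╶─┘ │ ╵ ╷ ╵ ╶─┴─────┘ │
│     │↳ ↑│↳ ↑          │
└─────┴───┴─────────────┘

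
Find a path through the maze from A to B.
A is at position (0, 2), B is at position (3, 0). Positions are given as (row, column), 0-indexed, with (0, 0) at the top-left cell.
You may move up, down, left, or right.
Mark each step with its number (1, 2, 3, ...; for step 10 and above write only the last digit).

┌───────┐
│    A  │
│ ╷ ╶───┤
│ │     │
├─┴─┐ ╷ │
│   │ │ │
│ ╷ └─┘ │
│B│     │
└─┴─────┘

Finding the shortest path from (0, 2) to (3, 0):
Path length: 11 steps
Directions: left → down → right → right → down → down → left → left → up → left → down

Solution:

┌───────┐
│  1 A  │
│ ╷ ╶───┤
│ │2 3 4│
├─┴─┐ ╷ │
│0 9│ │5│
│ ╷ └─┘ │
│B│8 7 6│
└─┴─────┘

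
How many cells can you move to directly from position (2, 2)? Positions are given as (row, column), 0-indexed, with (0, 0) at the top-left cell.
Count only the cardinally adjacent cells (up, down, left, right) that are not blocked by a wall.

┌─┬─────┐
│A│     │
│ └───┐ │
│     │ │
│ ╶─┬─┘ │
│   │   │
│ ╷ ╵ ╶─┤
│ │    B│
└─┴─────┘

Checking passable neighbors of (2, 2):
Neighbors: (3, 2), (2, 3)
Count: 2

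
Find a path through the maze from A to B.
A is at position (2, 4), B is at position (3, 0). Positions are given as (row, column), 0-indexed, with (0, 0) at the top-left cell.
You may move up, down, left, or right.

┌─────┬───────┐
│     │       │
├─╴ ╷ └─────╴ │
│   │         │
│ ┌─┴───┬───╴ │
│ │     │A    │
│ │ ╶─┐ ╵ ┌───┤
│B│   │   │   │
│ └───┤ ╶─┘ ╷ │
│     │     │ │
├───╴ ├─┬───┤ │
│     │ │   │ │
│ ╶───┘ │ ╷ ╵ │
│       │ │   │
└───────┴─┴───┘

Finding the shortest path from (2, 4) to (3, 0):
Path length: 13 steps
Directions: right → right → up → left → left → left → left → up → left → down → left → down → down

Solution:

┌─────┬───────┐
│  ↓ ↰│       │
├─╴ ╷ └─────╴ │
│↓ ↲│↑ ← ← ← ↰│
│ ┌─┴───┬───╴ │
│↓│     │A → ↑│
│ │ ╶─┐ ╵ ┌───┤
│B│   │   │   │
│ └───┤ ╶─┘ ╷ │
│     │     │ │
├───╴ ├─┬───┤ │
│     │ │   │ │
│ ╶───┘ │ ╷ ╵ │
│       │ │   │
└───────┴─┴───┘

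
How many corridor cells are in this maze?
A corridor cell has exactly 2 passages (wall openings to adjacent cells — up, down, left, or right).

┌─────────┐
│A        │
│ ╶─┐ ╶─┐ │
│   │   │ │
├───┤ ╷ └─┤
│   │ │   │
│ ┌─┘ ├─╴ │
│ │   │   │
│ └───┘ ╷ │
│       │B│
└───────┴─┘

Counting cells with exactly 2 passages:
Total corridor cells: 17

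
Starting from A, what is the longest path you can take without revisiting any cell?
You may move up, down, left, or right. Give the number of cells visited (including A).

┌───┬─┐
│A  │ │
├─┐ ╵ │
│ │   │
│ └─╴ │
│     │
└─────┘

Finding longest simple path using DFS:
Start: (0, 0)
Longest path visits 8 cells
Path: A → right → down → right → down → left → left → up

Solution:

┌───┬─┐
│A ↓│ │
├─┐ ╵ │
│B│↳ ↓│
│ └─╴ │
│↑ ← ↲│
└─────┘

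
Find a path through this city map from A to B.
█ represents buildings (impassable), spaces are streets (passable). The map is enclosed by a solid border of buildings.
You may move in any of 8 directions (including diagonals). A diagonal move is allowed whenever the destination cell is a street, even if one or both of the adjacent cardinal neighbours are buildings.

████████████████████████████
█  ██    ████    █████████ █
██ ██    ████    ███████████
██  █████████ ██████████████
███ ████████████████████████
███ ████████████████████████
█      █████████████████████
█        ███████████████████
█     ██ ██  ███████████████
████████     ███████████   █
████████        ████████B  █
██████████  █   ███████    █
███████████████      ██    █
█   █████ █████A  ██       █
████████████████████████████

Finding the shortest path from A to B:
Movement: 8-directional
Path length: 10 steps
Directions: right → right → up-right → right → right → down-right → right → up-right → up → up-right

Solution:

████████████████████████████
█  ██    ████    █████████ █
██ ██    ████    ███████████
██  █████████ ██████████████
███ ████████████████████████
███ ████████████████████████
█      █████████████████████
█        ███████████████████
█     ██ ██  ███████████████
████████     ███████████   █
████████        ████████B  █
██████████  █   ███████↗   █
███████████████   →→↘██↑   █
█   █████ █████A→↗██ →↗    █
████████████████████████████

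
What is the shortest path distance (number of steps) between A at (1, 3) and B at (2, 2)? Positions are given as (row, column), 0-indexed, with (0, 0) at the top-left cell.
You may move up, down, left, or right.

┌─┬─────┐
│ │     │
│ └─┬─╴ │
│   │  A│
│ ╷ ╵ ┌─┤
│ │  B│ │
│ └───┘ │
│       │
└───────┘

Finding path from (1, 3) to (2, 2):
Path: (1,3) → (1,2) → (2,2)
Distance: 2 steps

Solution:

┌─┬─────┐
│ │     │
│ └─┬─╴ │
│   │↓ A│
│ ╷ ╵ ┌─┤
│ │  B│ │
│ └───┘ │
│       │
└───────┘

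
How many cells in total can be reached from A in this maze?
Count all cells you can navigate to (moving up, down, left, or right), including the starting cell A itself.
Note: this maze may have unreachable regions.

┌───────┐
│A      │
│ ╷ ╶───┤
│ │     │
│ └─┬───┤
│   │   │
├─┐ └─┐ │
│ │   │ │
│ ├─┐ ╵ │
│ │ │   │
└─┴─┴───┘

Using BFS/flood-fill to find all reachable cells from A:
Maze size: 5 × 4 = 20 total cells
3 cell(s) are walled off and cannot be reached from A.
Reachable cells: 17

Reachable region (· marks reachable cells):

┌───────┐
│A · · ·│
│ ╷ ╶───┤
│·│· · ·│
│ └─┬───┤
│· ·│· ·│
├─┐ └─┐ │
│ │· ·│·│
│ ├─┐ ╵ │
│ │ │· ·│
└─┴─┴───┘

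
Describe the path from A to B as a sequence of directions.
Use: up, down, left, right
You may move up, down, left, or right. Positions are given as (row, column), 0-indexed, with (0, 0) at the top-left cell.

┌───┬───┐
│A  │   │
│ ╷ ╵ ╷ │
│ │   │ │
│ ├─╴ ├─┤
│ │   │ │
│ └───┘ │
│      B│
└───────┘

Finding the path and converting it to directions:
Path through cells: (0,0) → (1,0) → (2,0) → (3,0) → (3,1) → (3,2) → (3,3)
Directions: down, down, down, right, right, right

Solution:

┌───┬───┐
│A  │   │
│ ╷ ╵ ╷ │
│↓│   │ │
│ ├─╴ ├─┤
│↓│   │ │
│ └───┘ │
│↳ → → B│
└───────┘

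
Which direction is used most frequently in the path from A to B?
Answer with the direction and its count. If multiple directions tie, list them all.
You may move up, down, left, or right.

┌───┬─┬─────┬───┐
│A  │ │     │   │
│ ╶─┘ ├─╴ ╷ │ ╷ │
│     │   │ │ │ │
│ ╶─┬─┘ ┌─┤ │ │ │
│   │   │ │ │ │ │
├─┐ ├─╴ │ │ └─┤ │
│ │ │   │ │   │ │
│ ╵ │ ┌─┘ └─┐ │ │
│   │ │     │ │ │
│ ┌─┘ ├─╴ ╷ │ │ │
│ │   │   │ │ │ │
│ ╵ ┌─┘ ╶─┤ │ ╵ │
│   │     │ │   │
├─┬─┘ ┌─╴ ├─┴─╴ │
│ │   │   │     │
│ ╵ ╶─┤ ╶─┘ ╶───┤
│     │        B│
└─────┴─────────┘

Directions: down, down, right, down, down, left, down, down, right, up, right, up, up, right, up, up, right, up, right, down, down, down, right, down, down, down, right, down, left, left, down, right, right
Counts: {'down': 14, 'right': 10, 'left': 3, 'up': 6}
Most common: down (14 times)

Solution:

┌───┬─┬─────┬───┐
│A  │ │  ↱ ↓│   │
│ ╶─┘ ├─╴ ╷ │ ╷ │
│↓    │↱ ↑│↓│ │ │
│ ╶─┬─┘ ┌─┤ │ │ │
│↳ ↓│  ↑│ │↓│ │ │
├─┐ ├─╴ │ │ └─┤ │
│ │↓│↱ ↑│ │↳ ↓│ │
│ ╵ │ ┌─┘ └─┐ │ │
│↓ ↲│↑│     │↓│ │
│ ┌─┘ ├─╴ ╷ │ │ │
│↓│↱ ↑│   │ │↓│ │
│ ╵ ┌─┘ ╶─┤ │ ╵ │
│↳ ↑│     │ │↳ ↓│
├─┬─┘ ┌─╴ ├─┴─╴ │
│ │   │   │↓ ← ↲│
│ ╵ ╶─┤ ╶─┘ ╶───┤
│     │    ↳ → B│
└─────┴─────────┘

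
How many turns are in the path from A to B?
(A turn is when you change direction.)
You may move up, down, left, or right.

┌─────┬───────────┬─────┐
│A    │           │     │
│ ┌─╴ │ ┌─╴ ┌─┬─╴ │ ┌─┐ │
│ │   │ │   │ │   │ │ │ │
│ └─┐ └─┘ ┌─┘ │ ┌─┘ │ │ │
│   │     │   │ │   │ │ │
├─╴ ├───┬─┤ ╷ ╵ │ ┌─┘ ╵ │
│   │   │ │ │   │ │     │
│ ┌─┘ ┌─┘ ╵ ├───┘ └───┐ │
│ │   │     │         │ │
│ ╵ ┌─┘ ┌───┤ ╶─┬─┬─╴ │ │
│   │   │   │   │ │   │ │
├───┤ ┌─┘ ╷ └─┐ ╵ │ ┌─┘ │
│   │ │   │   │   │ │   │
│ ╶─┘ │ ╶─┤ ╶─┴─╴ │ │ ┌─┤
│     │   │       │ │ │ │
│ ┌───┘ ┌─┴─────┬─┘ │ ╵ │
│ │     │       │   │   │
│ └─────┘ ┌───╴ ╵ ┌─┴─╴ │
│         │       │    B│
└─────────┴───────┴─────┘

Directions: right, right, down, down, right, right, up, right, up, right, right, right, down, left, down, down, left, up, left, down, down, left, left, down, left, down, down, left, left, down, down, right, right, right, right, up, right, right, right, down, right, up, right, up, up, up, right, up, left, left, up, up, right, up, up, right, right, down, down, down, down, down, down, left, down, down, right, down
Number of turns: 39

Solution:

┌─────┬───────────┬─────┐
│A → ↓│    ↱ → → ↓│↱ → ↓│
│ ┌─╴ │ ┌─╴ ┌─┬─╴ │ ┌─┐ │
│ │  ↓│ │↱ ↑│ │↓ ↲│↑│ │↓│
│ └─┐ └─┘ ┌─┘ │ ┌─┘ │ │ │
│   │↳ → ↑│↓ ↰│↓│↱ ↑│ │↓│
├─╴ ├───┬─┤ ╷ ╵ │ ┌─┘ ╵ │
│   │   │ │↓│↑ ↲│↑│    ↓│
│ ┌─┘ ┌─┘ ╵ ├───┘ └───┐ │
│ │   │↓ ← ↲│    ↑ ← ↰│↓│
│ ╵ ┌─┘ ┌───┤ ╶─┬─┬─╴ │ │
│   │↓ ↲│   │   │ │↱ ↑│↓│
├───┤ ┌─┘ ╷ └─┐ ╵ │ ┌─┘ │
│   │↓│   │   │   │↑│↓ ↲│
│ ╶─┘ │ ╶─┤ ╶─┴─╴ │ │ ┌─┤
│↓ ← ↲│   │       │↑│↓│ │
│ ┌───┘ ┌─┴─────┬─┘ │ ╵ │
│↓│     │↱ → → ↓│↱ ↑│↳ ↓│
│ └─────┘ ┌───╴ ╵ ┌─┴─╴ │
│↳ → → → ↑│    ↳ ↑│    B│
└─────────┴───────┴─────┘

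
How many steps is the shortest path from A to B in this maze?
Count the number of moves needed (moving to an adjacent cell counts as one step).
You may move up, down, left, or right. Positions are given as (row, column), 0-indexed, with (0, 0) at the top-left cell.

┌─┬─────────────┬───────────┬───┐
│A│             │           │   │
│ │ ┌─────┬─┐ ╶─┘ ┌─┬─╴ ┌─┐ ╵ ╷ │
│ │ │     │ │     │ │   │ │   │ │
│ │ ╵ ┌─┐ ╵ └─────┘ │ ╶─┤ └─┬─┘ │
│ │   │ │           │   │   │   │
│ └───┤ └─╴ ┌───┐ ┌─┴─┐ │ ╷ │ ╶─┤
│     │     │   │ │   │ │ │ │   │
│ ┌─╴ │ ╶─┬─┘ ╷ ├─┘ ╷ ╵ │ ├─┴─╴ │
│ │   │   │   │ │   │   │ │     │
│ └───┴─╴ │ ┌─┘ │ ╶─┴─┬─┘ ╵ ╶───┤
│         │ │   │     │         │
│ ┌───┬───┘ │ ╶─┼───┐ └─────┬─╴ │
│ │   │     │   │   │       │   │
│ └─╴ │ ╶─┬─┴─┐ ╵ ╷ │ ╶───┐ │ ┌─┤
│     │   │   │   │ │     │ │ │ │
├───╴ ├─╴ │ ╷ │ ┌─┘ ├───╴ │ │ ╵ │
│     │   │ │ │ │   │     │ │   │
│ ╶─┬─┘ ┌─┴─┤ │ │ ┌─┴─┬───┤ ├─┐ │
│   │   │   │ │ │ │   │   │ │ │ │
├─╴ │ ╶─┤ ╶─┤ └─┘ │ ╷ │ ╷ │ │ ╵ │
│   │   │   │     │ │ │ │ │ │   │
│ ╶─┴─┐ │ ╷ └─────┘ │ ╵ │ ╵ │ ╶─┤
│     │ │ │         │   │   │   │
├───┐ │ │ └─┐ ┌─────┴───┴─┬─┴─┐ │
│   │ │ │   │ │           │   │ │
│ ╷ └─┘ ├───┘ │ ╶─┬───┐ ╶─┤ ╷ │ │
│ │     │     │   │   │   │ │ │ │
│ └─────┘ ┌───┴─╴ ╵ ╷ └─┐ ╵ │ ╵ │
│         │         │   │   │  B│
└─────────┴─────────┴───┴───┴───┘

Using BFS to find shortest path:
Start: (0, 0), End: (14, 15)
Path found:
(0,0) → (1,0) → (2,0) → (3,0) → (4,0) → (5,0) → (5,1) → (5,2) → (5,3) → (5,4) → (4,4) → (4,3) → (3,3) → (3,4) → (3,5) → (2,5) → (2,4) → (1,4) → (1,3) → (1,2) → (2,2) → (2,1) → (1,1) → (0,1) → (0,2) → (0,3) → (0,4) → (0,5) → (0,6) → (1,6) → (1,7) → (1,8) → (0,8) → (0,9) → (0,10) → (0,11) → (0,12) → (0,13) → (1,13) → (1,14) → (0,14) → (0,15) → (1,15) → (2,15) → (2,14) → (3,14) → (3,15) → (4,15) → (4,14) → (4,13) → (5,13) → (5,14) → (5,15) → (6,15) → (6,14) → (7,14) → (8,14) → (8,15) → (9,15) → (10,15) → (10,14) → (11,14) → (11,15) → (12,15) → (13,15) → (14,15)
Number of steps: 65

Solution:

┌─┬─────────────┬───────────┬───┐
│A│↱ → → → → ↓  │↱ → → → → ↓│↱ ↓│
│ │ ┌─────┬─┐ ╶─┘ ┌─┬─╴ ┌─┐ ╵ ╷ │
│↓│↑│↓ ← ↰│ │↳ → ↑│ │   │ │↳ ↑│↓│
│ │ ╵ ┌─┐ ╵ └─────┘ │ ╶─┤ └─┬─┘ │
│↓│↑ ↲│ │↑ ↰        │   │   │↓ ↲│
│ └───┤ └─╴ ┌───┐ ┌─┴─┐ │ ╷ │ ╶─┤
│↓    │↱ → ↑│   │ │   │ │ │ │↳ ↓│
│ ┌─╴ │ ╶─┬─┘ ╷ ├─┘ ╷ ╵ │ ├─┴─╴ │
│↓│   │↑ ↰│   │ │   │   │ │↓ ← ↲│
│ └───┴─╴ │ ┌─┘ │ ╶─┴─┬─┘ ╵ ╶───┤
│↳ → → → ↑│ │   │     │    ↳ → ↓│
│ ┌───┬───┘ │ ╶─┼───┐ └─────┬─╴ │
│ │   │     │   │   │       │↓ ↲│
│ └─╴ │ ╶─┬─┴─┐ ╵ ╷ │ ╶───┐ │ ┌─┤
│     │   │   │   │ │     │ │↓│ │
├───╴ ├─╴ │ ╷ │ ┌─┘ ├───╴ │ │ ╵ │
│     │   │ │ │ │   │     │ │↳ ↓│
│ ╶─┬─┘ ┌─┴─┤ │ │ ┌─┴─┬───┤ ├─┐ │
│   │   │   │ │ │ │   │   │ │ │↓│
├─╴ │ ╶─┤ ╶─┤ └─┘ │ ╷ │ ╷ │ │ ╵ │
│   │   │   │     │ │ │ │ │ │↓ ↲│
│ ╶─┴─┐ │ ╷ └─────┘ │ ╵ │ ╵ │ ╶─┤
│     │ │ │         │   │   │↳ ↓│
├───┐ │ │ └─┐ ┌─────┴───┴─┬─┴─┐ │
│   │ │ │   │ │           │   │↓│
│ ╷ └─┘ ├───┘ │ ╶─┬───┐ ╶─┤ ╷ │ │
│ │     │     │   │   │   │ │ │↓│
│ └─────┘ ┌───┴─╴ ╵ ╷ └─┐ ╵ │ ╵ │
│         │         │   │   │  B│
└─────────┴─────────┴───┴───┴───┘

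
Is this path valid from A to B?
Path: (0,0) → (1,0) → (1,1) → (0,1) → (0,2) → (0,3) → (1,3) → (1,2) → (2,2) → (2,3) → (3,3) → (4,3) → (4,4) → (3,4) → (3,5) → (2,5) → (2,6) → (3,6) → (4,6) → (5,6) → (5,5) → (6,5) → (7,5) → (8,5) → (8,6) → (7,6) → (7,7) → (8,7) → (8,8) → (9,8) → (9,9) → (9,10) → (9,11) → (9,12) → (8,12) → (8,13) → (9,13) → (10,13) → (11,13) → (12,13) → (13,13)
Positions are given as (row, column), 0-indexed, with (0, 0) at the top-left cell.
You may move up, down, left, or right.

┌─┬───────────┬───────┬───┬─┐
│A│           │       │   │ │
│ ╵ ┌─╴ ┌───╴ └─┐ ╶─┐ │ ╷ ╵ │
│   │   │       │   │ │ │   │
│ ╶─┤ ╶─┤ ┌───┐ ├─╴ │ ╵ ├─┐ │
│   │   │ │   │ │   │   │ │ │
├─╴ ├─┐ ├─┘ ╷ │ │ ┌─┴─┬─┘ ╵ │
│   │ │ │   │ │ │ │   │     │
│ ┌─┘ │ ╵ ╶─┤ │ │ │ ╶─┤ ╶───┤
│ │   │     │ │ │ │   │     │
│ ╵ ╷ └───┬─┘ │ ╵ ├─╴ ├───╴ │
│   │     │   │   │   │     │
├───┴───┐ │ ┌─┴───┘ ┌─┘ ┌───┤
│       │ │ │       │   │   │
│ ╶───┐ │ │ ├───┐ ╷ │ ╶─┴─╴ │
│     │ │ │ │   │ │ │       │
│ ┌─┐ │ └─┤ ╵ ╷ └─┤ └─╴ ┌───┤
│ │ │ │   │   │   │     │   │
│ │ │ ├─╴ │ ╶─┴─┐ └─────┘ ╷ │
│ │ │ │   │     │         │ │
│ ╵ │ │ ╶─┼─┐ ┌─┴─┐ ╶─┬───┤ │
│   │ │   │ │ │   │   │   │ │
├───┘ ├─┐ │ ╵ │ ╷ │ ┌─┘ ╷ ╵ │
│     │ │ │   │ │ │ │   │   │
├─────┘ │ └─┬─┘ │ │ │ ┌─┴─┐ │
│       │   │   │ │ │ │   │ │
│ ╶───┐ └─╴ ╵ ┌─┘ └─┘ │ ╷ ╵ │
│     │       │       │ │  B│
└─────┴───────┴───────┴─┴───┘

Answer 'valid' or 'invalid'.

Checking path validity:
Result: All consecutive moves are passable.

valid

Correct solution:

┌─┬───────────┬───────┬───┬─┐
│A│↱ → ↓      │       │   │ │
│ ╵ ┌─╴ ┌───╴ └─┐ ╶─┐ │ ╷ ╵ │
│↳ ↑│↓ ↲│       │   │ │ │   │
│ ╶─┤ ╶─┤ ┌───┐ ├─╴ │ ╵ ├─┐ │
│   │↳ ↓│ │↱ ↓│ │   │   │ │ │
├─╴ ├─┐ ├─┘ ╷ │ │ ┌─┴─┬─┘ ╵ │
│   │ │↓│↱ ↑│↓│ │ │   │     │
│ ┌─┘ │ ╵ ╶─┤ │ │ │ ╶─┤ ╶───┤
│ │   │↳ ↑  │↓│ │ │   │     │
│ ╵ ╷ └───┬─┘ │ ╵ ├─╴ ├───╴ │
│   │     │↓ ↲│   │   │     │
├───┴───┐ │ ┌─┴───┘ ┌─┘ ┌───┤
│       │ │↓│       │   │   │
│ ╶───┐ │ │ ├───┐ ╷ │ ╶─┴─╴ │
│     │ │ │↓│↱ ↓│ │ │       │
│ ┌─┐ │ └─┤ ╵ ╷ └─┤ └─╴ ┌───┤
│ │ │ │   │↳ ↑│↳ ↓│     │↱ ↓│
│ │ │ ├─╴ │ ╶─┴─┐ └─────┘ ╷ │
│ │ │ │   │     │↳ → → → ↑│↓│
│ ╵ │ │ ╶─┼─┐ ┌─┴─┐ ╶─┬───┤ │
│   │ │   │ │ │   │   │   │↓│
├───┘ ├─┐ │ ╵ │ ╷ │ ┌─┘ ╷ ╵ │
│     │ │ │   │ │ │ │   │  ↓│
├─────┘ │ └─┬─┘ │ │ │ ┌─┴─┐ │
│       │   │   │ │ │ │   │↓│
│ ╶───┐ └─╴ ╵ ┌─┘ └─┘ │ ╷ ╵ │
│     │       │       │ │  B│
└─────┴───────┴───────┴─┴───┘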